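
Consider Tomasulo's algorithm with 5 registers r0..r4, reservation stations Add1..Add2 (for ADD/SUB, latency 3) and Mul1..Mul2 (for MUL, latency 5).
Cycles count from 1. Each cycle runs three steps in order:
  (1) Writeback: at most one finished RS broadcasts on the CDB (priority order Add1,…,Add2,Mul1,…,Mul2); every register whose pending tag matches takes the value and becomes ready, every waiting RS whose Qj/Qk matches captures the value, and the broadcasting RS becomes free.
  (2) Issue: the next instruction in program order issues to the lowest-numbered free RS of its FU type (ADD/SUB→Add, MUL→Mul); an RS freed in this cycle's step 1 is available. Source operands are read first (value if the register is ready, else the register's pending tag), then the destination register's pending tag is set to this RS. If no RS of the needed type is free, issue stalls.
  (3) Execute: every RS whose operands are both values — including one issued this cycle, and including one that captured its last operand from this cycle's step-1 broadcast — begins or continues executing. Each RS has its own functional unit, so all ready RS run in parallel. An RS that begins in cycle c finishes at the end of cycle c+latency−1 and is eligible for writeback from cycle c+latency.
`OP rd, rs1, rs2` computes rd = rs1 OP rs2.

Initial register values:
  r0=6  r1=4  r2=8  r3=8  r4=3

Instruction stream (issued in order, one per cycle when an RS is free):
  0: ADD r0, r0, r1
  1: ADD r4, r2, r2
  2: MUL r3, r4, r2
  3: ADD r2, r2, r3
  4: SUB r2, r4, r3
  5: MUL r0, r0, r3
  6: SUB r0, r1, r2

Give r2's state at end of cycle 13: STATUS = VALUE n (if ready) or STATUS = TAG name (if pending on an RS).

cycle 1: issue ADD r0<-Add1 // r0:Add1,r1:4,r2:8,r3:8,r4:3
cycle 2: issue ADD r4<-Add2 // r0:Add1,r1:4,r2:8,r3:8,r4:Add2
cycle 3: issue MUL r3<-Mul1 // r0:Add1,r1:4,r2:8,r3:Mul1,r4:Add2
cycle 4: CDB Add1=10; issue ADD r2<-Add1 // r0:10,r1:4,r2:Add1,r3:Mul1,r4:Add2
cycle 5: CDB Add2=16; issue SUB r2<-Add2 // r0:10,r1:4,r2:Add2,r3:Mul1,r4:16
cycle 6: issue MUL r0<-Mul2 // r0:Mul2,r1:4,r2:Add2,r3:Mul1,r4:16
cycle 7: stall // r0:Mul2,r1:4,r2:Add2,r3:Mul1,r4:16
cycle 8: stall // r0:Mul2,r1:4,r2:Add2,r3:Mul1,r4:16
cycle 9: stall // r0:Mul2,r1:4,r2:Add2,r3:Mul1,r4:16
cycle 10: CDB Mul1=128; stall // r0:Mul2,r1:4,r2:Add2,r3:128,r4:16
cycle 11: stall // r0:Mul2,r1:4,r2:Add2,r3:128,r4:16
cycle 12: stall // r0:Mul2,r1:4,r2:Add2,r3:128,r4:16
cycle 13: CDB Add1=136; issue SUB r0<-Add1 // r0:Add1,r1:4,r2:Add2,r3:128,r4:16

STATUS = TAG Add2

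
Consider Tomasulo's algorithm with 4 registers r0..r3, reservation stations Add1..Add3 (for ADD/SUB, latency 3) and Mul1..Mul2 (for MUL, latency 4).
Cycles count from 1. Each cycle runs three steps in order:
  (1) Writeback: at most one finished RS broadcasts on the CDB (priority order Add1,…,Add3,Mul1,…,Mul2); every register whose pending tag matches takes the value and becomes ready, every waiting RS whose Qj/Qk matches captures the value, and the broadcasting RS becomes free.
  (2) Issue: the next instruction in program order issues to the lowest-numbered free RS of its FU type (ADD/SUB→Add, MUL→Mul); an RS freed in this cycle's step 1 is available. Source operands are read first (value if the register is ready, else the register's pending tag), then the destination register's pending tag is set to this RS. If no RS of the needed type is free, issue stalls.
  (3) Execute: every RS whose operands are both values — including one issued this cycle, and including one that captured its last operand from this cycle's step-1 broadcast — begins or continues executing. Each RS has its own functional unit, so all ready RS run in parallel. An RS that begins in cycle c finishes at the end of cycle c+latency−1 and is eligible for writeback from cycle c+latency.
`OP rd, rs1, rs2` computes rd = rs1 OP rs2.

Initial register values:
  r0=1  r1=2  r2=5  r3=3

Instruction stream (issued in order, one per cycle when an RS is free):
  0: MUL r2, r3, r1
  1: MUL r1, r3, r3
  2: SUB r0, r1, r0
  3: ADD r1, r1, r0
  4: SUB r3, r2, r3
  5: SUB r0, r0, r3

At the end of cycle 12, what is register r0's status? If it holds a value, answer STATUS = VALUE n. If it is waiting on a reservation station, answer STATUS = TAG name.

STATUS = TAG Add3

c1: issue MUL r2<-Mul1 | r0:1,r1:2,r2:Mul1,r3:3
c2: issue MUL r1<-Mul2 | r0:1,r1:Mul2,r2:Mul1,r3:3
c3: issue SUB r0<-Add1 | r0:Add1,r1:Mul2,r2:Mul1,r3:3
c4: issue ADD r1<-Add2 | r0:Add1,r1:Add2,r2:Mul1,r3:3
c5: CDB Mul1=6; issue SUB r3<-Add3 | r0:Add1,r1:Add2,r2:6,r3:Add3
c6: CDB Mul2=9; stall | r0:Add1,r1:Add2,r2:6,r3:Add3
c7: stall | r0:Add1,r1:Add2,r2:6,r3:Add3
c8: CDB Add3=3; issue SUB r0<-Add3 | r0:Add3,r1:Add2,r2:6,r3:3
c9: CDB Add1=8 | r0:Add3,r1:Add2,r2:6,r3:3
c10: - | r0:Add3,r1:Add2,r2:6,r3:3
c11: - | r0:Add3,r1:Add2,r2:6,r3:3
c12: CDB Add2=17 | r0:Add3,r1:17,r2:6,r3:3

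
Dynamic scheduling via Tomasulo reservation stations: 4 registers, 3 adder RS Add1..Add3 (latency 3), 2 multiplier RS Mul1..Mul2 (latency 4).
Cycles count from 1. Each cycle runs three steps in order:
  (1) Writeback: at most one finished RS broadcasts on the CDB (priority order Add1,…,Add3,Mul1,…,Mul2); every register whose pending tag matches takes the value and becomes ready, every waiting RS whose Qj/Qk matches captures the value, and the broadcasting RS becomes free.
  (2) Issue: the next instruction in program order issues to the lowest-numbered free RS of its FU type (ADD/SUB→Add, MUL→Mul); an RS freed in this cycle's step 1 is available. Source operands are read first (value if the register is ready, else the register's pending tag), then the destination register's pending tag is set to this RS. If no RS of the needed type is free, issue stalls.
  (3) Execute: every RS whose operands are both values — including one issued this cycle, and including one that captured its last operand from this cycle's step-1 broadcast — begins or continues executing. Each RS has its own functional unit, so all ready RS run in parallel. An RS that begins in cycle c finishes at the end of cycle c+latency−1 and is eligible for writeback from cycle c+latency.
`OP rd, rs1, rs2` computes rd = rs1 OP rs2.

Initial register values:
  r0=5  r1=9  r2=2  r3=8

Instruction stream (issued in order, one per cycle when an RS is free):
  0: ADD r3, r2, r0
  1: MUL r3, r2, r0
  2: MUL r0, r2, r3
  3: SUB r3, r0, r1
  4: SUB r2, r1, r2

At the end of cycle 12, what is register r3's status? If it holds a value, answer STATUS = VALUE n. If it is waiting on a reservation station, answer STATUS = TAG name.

STATUS = TAG Add1

c1: issue ADD r3<-Add1 | r0:5,r1:9,r2:2,r3:Add1
c2: issue MUL r3<-Mul1 | r0:5,r1:9,r2:2,r3:Mul1
c3: issue MUL r0<-Mul2 | r0:Mul2,r1:9,r2:2,r3:Mul1
c4: CDB Add1=7; issue SUB r3<-Add1 | r0:Mul2,r1:9,r2:2,r3:Add1
c5: issue SUB r2<-Add2 | r0:Mul2,r1:9,r2:Add2,r3:Add1
c6: CDB Mul1=10 | r0:Mul2,r1:9,r2:Add2,r3:Add1
c7: - | r0:Mul2,r1:9,r2:Add2,r3:Add1
c8: CDB Add2=7 | r0:Mul2,r1:9,r2:7,r3:Add1
c9: - | r0:Mul2,r1:9,r2:7,r3:Add1
c10: CDB Mul2=20 | r0:20,r1:9,r2:7,r3:Add1
c11: - | r0:20,r1:9,r2:7,r3:Add1
c12: - | r0:20,r1:9,r2:7,r3:Add1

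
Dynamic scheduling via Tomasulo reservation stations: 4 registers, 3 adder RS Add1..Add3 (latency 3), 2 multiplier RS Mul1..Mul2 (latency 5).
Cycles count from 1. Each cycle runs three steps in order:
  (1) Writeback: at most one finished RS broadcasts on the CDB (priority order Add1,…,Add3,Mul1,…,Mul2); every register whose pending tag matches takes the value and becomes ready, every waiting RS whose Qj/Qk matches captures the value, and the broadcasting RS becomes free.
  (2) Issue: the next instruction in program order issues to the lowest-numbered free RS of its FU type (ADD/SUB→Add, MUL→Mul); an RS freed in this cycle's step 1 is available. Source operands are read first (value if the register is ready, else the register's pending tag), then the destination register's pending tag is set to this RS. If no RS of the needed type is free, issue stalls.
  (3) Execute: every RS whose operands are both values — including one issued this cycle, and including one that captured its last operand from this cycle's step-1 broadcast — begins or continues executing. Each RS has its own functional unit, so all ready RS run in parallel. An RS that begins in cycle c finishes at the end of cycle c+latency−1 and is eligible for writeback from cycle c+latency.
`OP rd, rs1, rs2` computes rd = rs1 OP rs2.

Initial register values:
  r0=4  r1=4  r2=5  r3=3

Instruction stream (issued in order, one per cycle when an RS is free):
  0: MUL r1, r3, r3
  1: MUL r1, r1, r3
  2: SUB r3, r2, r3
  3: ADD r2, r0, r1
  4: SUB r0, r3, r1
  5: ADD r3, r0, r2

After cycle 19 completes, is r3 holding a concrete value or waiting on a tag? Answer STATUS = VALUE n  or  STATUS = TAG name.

cycle 1: issue MUL r1<-Mul1 // r0:4,r1:Mul1,r2:5,r3:3
cycle 2: issue MUL r1<-Mul2 // r0:4,r1:Mul2,r2:5,r3:3
cycle 3: issue SUB r3<-Add1 // r0:4,r1:Mul2,r2:5,r3:Add1
cycle 4: issue ADD r2<-Add2 // r0:4,r1:Mul2,r2:Add2,r3:Add1
cycle 5: issue SUB r0<-Add3 // r0:Add3,r1:Mul2,r2:Add2,r3:Add1
cycle 6: CDB Add1=2; issue ADD r3<-Add1 // r0:Add3,r1:Mul2,r2:Add2,r3:Add1
cycle 7: CDB Mul1=9 // r0:Add3,r1:Mul2,r2:Add2,r3:Add1
cycle 8: - // r0:Add3,r1:Mul2,r2:Add2,r3:Add1
cycle 9: - // r0:Add3,r1:Mul2,r2:Add2,r3:Add1
cycle 10: - // r0:Add3,r1:Mul2,r2:Add2,r3:Add1
cycle 11: - // r0:Add3,r1:Mul2,r2:Add2,r3:Add1
cycle 12: CDB Mul2=27 // r0:Add3,r1:27,r2:Add2,r3:Add1
cycle 13: - // r0:Add3,r1:27,r2:Add2,r3:Add1
cycle 14: - // r0:Add3,r1:27,r2:Add2,r3:Add1
cycle 15: CDB Add2=31 // r0:Add3,r1:27,r2:31,r3:Add1
cycle 16: CDB Add3=-25 // r0:-25,r1:27,r2:31,r3:Add1
cycle 17: - // r0:-25,r1:27,r2:31,r3:Add1
cycle 18: - // r0:-25,r1:27,r2:31,r3:Add1
cycle 19: CDB Add1=6 // r0:-25,r1:27,r2:31,r3:6

STATUS = VALUE 6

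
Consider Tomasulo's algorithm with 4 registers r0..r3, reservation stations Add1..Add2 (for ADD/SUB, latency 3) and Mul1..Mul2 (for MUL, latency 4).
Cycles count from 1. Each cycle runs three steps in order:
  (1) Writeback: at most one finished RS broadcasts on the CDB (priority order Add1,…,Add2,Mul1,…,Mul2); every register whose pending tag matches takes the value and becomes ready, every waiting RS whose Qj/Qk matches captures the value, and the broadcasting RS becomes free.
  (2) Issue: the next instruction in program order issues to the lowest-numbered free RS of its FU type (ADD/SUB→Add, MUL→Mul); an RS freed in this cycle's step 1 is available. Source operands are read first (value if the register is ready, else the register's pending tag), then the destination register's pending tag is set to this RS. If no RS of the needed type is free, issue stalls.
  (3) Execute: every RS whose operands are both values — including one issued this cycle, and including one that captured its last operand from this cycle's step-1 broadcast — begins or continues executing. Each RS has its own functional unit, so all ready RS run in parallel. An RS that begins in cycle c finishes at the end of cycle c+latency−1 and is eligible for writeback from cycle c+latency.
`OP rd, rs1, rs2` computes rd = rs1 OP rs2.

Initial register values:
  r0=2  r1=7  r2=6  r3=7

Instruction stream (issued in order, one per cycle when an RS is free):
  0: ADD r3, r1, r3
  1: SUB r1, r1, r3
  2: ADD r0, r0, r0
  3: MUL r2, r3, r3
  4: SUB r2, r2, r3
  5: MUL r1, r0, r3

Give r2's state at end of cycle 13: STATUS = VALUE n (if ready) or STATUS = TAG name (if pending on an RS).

  c1: issue ADD r3<-Add1  regs: r0:2,r1:7,r2:6,r3:Add1
  c2: issue SUB r1<-Add2  regs: r0:2,r1:Add2,r2:6,r3:Add1
  c3: stall  regs: r0:2,r1:Add2,r2:6,r3:Add1
  c4: CDB Add1=14; issue ADD r0<-Add1  regs: r0:Add1,r1:Add2,r2:6,r3:14
  c5: issue MUL r2<-Mul1  regs: r0:Add1,r1:Add2,r2:Mul1,r3:14
  c6: stall  regs: r0:Add1,r1:Add2,r2:Mul1,r3:14
  c7: CDB Add1=4; issue SUB r2<-Add1  regs: r0:4,r1:Add2,r2:Add1,r3:14
  c8: CDB Add2=-7; issue MUL r1<-Mul2  regs: r0:4,r1:Mul2,r2:Add1,r3:14
  c9: CDB Mul1=196  regs: r0:4,r1:Mul2,r2:Add1,r3:14
  c10: -  regs: r0:4,r1:Mul2,r2:Add1,r3:14
  c11: -  regs: r0:4,r1:Mul2,r2:Add1,r3:14
  c12: CDB Add1=182  regs: r0:4,r1:Mul2,r2:182,r3:14
  c13: CDB Mul2=56  regs: r0:4,r1:56,r2:182,r3:14

STATUS = VALUE 182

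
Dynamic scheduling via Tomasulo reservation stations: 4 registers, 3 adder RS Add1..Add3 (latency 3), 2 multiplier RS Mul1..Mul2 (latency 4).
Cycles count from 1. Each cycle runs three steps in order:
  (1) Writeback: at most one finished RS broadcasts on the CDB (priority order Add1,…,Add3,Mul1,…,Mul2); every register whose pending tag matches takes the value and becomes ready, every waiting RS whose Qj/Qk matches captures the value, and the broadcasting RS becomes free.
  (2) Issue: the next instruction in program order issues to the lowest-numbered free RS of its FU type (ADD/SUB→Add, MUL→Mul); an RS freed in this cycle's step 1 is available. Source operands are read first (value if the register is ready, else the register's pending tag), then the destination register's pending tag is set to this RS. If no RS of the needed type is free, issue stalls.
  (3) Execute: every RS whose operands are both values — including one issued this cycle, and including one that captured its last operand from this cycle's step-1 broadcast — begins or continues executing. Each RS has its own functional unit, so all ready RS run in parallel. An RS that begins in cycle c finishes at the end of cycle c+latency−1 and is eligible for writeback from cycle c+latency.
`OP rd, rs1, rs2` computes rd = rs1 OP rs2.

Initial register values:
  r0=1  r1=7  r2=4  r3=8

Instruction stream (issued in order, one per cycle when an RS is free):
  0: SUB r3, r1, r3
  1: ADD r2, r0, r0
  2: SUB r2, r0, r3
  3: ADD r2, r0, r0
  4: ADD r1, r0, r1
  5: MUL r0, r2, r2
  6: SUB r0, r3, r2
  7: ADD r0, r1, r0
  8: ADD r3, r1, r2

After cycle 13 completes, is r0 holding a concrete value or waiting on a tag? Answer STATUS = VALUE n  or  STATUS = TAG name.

STATUS = VALUE 5

cycle 1: issue SUB r3<-Add1 // r0:1,r1:7,r2:4,r3:Add1
cycle 2: issue ADD r2<-Add2 // r0:1,r1:7,r2:Add2,r3:Add1
cycle 3: issue SUB r2<-Add3 // r0:1,r1:7,r2:Add3,r3:Add1
cycle 4: CDB Add1=-1; issue ADD r2<-Add1 // r0:1,r1:7,r2:Add1,r3:-1
cycle 5: CDB Add2=2; issue ADD r1<-Add2 // r0:1,r1:Add2,r2:Add1,r3:-1
cycle 6: issue MUL r0<-Mul1 // r0:Mul1,r1:Add2,r2:Add1,r3:-1
cycle 7: CDB Add1=2; issue SUB r0<-Add1 // r0:Add1,r1:Add2,r2:2,r3:-1
cycle 8: CDB Add2=8; issue ADD r0<-Add2 // r0:Add2,r1:8,r2:2,r3:-1
cycle 9: CDB Add3=2; issue ADD r3<-Add3 // r0:Add2,r1:8,r2:2,r3:Add3
cycle 10: CDB Add1=-3 // r0:Add2,r1:8,r2:2,r3:Add3
cycle 11: CDB Mul1=4 // r0:Add2,r1:8,r2:2,r3:Add3
cycle 12: CDB Add3=10 // r0:Add2,r1:8,r2:2,r3:10
cycle 13: CDB Add2=5 // r0:5,r1:8,r2:2,r3:10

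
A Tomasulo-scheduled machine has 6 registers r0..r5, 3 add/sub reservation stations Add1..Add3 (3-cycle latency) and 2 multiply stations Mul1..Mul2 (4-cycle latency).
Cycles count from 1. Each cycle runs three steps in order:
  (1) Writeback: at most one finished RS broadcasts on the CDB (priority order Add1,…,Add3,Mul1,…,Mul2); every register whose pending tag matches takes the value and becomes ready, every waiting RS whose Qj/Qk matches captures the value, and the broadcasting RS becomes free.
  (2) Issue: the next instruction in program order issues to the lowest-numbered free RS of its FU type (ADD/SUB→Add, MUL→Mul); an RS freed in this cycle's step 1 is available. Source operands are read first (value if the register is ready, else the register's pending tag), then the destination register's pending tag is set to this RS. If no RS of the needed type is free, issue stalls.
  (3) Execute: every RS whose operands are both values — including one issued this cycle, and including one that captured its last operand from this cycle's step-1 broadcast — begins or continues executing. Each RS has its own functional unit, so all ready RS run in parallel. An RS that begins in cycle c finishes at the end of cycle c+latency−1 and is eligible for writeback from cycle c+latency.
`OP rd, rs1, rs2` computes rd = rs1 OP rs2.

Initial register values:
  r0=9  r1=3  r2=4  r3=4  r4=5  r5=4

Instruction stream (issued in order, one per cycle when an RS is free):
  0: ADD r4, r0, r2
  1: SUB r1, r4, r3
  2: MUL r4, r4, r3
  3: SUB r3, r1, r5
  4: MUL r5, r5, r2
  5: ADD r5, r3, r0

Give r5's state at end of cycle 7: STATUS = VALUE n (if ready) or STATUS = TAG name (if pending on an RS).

cycle 1: issue ADD r4<-Add1 // r0:9,r1:3,r2:4,r3:4,r4:Add1,r5:4
cycle 2: issue SUB r1<-Add2 // r0:9,r1:Add2,r2:4,r3:4,r4:Add1,r5:4
cycle 3: issue MUL r4<-Mul1 // r0:9,r1:Add2,r2:4,r3:4,r4:Mul1,r5:4
cycle 4: CDB Add1=13; issue SUB r3<-Add1 // r0:9,r1:Add2,r2:4,r3:Add1,r4:Mul1,r5:4
cycle 5: issue MUL r5<-Mul2 // r0:9,r1:Add2,r2:4,r3:Add1,r4:Mul1,r5:Mul2
cycle 6: issue ADD r5<-Add3 // r0:9,r1:Add2,r2:4,r3:Add1,r4:Mul1,r5:Add3
cycle 7: CDB Add2=9 // r0:9,r1:9,r2:4,r3:Add1,r4:Mul1,r5:Add3

STATUS = TAG Add3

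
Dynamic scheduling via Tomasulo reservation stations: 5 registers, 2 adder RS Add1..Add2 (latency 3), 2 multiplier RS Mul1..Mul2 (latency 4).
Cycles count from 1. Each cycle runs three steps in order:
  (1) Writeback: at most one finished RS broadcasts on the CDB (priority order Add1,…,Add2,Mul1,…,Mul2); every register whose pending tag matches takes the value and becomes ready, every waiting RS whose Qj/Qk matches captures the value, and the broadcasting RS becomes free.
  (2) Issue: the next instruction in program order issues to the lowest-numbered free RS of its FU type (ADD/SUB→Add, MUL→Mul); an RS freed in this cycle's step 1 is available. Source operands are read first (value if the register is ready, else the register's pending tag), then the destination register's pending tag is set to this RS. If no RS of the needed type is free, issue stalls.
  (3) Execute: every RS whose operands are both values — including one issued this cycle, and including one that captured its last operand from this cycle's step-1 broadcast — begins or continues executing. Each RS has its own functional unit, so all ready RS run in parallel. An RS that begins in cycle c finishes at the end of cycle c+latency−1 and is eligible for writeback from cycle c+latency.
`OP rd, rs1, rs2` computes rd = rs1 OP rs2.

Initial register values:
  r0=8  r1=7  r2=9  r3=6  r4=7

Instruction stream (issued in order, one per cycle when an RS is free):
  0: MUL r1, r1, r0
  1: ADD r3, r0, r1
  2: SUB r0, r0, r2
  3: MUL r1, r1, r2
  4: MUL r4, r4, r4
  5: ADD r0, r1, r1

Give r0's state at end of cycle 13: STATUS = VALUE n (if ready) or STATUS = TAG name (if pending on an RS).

STATUS = VALUE 1008

c1: issue MUL r1<-Mul1 | r0:8,r1:Mul1,r2:9,r3:6,r4:7
c2: issue ADD r3<-Add1 | r0:8,r1:Mul1,r2:9,r3:Add1,r4:7
c3: issue SUB r0<-Add2 | r0:Add2,r1:Mul1,r2:9,r3:Add1,r4:7
c4: issue MUL r1<-Mul2 | r0:Add2,r1:Mul2,r2:9,r3:Add1,r4:7
c5: CDB Mul1=56; issue MUL r4<-Mul1 | r0:Add2,r1:Mul2,r2:9,r3:Add1,r4:Mul1
c6: CDB Add2=-1; issue ADD r0<-Add2 | r0:Add2,r1:Mul2,r2:9,r3:Add1,r4:Mul1
c7: - | r0:Add2,r1:Mul2,r2:9,r3:Add1,r4:Mul1
c8: CDB Add1=64 | r0:Add2,r1:Mul2,r2:9,r3:64,r4:Mul1
c9: CDB Mul1=49 | r0:Add2,r1:Mul2,r2:9,r3:64,r4:49
c10: CDB Mul2=504 | r0:Add2,r1:504,r2:9,r3:64,r4:49
c11: - | r0:Add2,r1:504,r2:9,r3:64,r4:49
c12: - | r0:Add2,r1:504,r2:9,r3:64,r4:49
c13: CDB Add2=1008 | r0:1008,r1:504,r2:9,r3:64,r4:49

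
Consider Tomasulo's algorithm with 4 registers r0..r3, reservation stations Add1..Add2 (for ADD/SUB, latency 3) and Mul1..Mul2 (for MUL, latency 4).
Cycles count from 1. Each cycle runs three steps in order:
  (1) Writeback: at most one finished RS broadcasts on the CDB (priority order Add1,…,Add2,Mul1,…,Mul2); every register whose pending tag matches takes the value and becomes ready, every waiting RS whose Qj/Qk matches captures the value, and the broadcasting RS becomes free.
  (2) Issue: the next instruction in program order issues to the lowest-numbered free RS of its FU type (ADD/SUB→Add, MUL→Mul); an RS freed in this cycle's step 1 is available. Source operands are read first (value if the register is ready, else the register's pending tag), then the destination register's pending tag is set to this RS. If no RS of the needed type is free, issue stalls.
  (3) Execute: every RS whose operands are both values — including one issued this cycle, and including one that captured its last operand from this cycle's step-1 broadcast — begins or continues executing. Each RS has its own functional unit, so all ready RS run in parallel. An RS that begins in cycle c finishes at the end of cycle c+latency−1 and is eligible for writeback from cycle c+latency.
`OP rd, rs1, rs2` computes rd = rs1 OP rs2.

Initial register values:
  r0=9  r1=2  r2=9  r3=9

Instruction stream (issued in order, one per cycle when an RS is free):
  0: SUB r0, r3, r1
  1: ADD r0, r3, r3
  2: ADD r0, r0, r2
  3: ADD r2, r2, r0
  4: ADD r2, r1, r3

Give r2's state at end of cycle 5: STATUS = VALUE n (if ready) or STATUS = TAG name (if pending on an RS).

cycle 1: issue SUB r0<-Add1 // r0:Add1,r1:2,r2:9,r3:9
cycle 2: issue ADD r0<-Add2 // r0:Add2,r1:2,r2:9,r3:9
cycle 3: stall // r0:Add2,r1:2,r2:9,r3:9
cycle 4: CDB Add1=7; issue ADD r0<-Add1 // r0:Add1,r1:2,r2:9,r3:9
cycle 5: CDB Add2=18; issue ADD r2<-Add2 // r0:Add1,r1:2,r2:Add2,r3:9

STATUS = TAG Add2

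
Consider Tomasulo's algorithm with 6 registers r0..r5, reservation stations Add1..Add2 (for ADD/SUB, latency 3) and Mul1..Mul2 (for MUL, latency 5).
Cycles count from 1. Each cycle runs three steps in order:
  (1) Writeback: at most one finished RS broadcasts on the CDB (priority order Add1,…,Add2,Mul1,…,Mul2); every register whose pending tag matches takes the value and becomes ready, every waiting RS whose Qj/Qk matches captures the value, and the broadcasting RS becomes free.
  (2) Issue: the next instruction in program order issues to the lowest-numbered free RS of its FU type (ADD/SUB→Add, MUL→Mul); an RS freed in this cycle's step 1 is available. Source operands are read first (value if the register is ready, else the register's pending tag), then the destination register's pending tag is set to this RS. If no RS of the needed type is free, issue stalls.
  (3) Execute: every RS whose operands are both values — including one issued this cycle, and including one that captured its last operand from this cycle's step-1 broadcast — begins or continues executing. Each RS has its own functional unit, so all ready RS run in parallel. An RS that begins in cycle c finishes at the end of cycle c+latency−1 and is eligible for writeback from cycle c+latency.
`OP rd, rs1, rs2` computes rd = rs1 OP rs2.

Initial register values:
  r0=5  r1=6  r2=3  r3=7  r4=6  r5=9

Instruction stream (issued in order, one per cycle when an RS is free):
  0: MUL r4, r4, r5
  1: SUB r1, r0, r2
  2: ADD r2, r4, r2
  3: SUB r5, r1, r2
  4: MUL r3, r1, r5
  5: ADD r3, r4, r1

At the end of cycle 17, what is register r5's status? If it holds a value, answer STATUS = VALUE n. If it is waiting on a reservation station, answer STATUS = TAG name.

  c1: issue MUL r4<-Mul1  regs: r0:5,r1:6,r2:3,r3:7,r4:Mul1,r5:9
  c2: issue SUB r1<-Add1  regs: r0:5,r1:Add1,r2:3,r3:7,r4:Mul1,r5:9
  c3: issue ADD r2<-Add2  regs: r0:5,r1:Add1,r2:Add2,r3:7,r4:Mul1,r5:9
  c4: stall  regs: r0:5,r1:Add1,r2:Add2,r3:7,r4:Mul1,r5:9
  c5: CDB Add1=2; issue SUB r5<-Add1  regs: r0:5,r1:2,r2:Add2,r3:7,r4:Mul1,r5:Add1
  c6: CDB Mul1=54; issue MUL r3<-Mul1  regs: r0:5,r1:2,r2:Add2,r3:Mul1,r4:54,r5:Add1
  c7: stall  regs: r0:5,r1:2,r2:Add2,r3:Mul1,r4:54,r5:Add1
  c8: stall  regs: r0:5,r1:2,r2:Add2,r3:Mul1,r4:54,r5:Add1
  c9: CDB Add2=57; issue ADD r3<-Add2  regs: r0:5,r1:2,r2:57,r3:Add2,r4:54,r5:Add1
  c10: -  regs: r0:5,r1:2,r2:57,r3:Add2,r4:54,r5:Add1
  c11: -  regs: r0:5,r1:2,r2:57,r3:Add2,r4:54,r5:Add1
  c12: CDB Add1=-55  regs: r0:5,r1:2,r2:57,r3:Add2,r4:54,r5:-55
  c13: CDB Add2=56  regs: r0:5,r1:2,r2:57,r3:56,r4:54,r5:-55
  c14: -  regs: r0:5,r1:2,r2:57,r3:56,r4:54,r5:-55
  c15: -  regs: r0:5,r1:2,r2:57,r3:56,r4:54,r5:-55
  c16: -  regs: r0:5,r1:2,r2:57,r3:56,r4:54,r5:-55
  c17: CDB Mul1=-110  regs: r0:5,r1:2,r2:57,r3:56,r4:54,r5:-55

STATUS = VALUE -55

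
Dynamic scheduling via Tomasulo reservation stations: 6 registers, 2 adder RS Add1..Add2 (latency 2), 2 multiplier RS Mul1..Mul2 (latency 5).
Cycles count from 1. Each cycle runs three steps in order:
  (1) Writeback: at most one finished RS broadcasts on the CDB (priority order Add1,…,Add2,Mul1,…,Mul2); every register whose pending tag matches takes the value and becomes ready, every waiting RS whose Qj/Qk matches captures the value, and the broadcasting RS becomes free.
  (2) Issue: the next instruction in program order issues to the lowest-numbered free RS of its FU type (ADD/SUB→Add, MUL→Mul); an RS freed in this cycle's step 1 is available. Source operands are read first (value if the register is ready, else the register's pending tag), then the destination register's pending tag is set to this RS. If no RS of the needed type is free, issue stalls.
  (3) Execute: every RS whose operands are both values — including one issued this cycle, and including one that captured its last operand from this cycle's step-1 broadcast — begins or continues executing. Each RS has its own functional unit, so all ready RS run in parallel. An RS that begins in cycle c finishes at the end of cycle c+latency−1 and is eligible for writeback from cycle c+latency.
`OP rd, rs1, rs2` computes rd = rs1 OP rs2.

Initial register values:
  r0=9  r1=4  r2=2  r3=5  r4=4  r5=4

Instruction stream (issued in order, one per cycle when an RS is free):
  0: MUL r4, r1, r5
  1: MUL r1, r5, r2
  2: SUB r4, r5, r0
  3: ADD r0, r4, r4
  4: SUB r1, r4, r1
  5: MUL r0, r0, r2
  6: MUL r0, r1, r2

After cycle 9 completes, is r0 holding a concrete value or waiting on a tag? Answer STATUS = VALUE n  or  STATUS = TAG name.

  c1: issue MUL r4<-Mul1  regs: r0:9,r1:4,r2:2,r3:5,r4:Mul1,r5:4
  c2: issue MUL r1<-Mul2  regs: r0:9,r1:Mul2,r2:2,r3:5,r4:Mul1,r5:4
  c3: issue SUB r4<-Add1  regs: r0:9,r1:Mul2,r2:2,r3:5,r4:Add1,r5:4
  c4: issue ADD r0<-Add2  regs: r0:Add2,r1:Mul2,r2:2,r3:5,r4:Add1,r5:4
  c5: CDB Add1=-5; issue SUB r1<-Add1  regs: r0:Add2,r1:Add1,r2:2,r3:5,r4:-5,r5:4
  c6: CDB Mul1=16; issue MUL r0<-Mul1  regs: r0:Mul1,r1:Add1,r2:2,r3:5,r4:-5,r5:4
  c7: CDB Add2=-10; stall  regs: r0:Mul1,r1:Add1,r2:2,r3:5,r4:-5,r5:4
  c8: CDB Mul2=8; issue MUL r0<-Mul2  regs: r0:Mul2,r1:Add1,r2:2,r3:5,r4:-5,r5:4
  c9: -  regs: r0:Mul2,r1:Add1,r2:2,r3:5,r4:-5,r5:4

STATUS = TAG Mul2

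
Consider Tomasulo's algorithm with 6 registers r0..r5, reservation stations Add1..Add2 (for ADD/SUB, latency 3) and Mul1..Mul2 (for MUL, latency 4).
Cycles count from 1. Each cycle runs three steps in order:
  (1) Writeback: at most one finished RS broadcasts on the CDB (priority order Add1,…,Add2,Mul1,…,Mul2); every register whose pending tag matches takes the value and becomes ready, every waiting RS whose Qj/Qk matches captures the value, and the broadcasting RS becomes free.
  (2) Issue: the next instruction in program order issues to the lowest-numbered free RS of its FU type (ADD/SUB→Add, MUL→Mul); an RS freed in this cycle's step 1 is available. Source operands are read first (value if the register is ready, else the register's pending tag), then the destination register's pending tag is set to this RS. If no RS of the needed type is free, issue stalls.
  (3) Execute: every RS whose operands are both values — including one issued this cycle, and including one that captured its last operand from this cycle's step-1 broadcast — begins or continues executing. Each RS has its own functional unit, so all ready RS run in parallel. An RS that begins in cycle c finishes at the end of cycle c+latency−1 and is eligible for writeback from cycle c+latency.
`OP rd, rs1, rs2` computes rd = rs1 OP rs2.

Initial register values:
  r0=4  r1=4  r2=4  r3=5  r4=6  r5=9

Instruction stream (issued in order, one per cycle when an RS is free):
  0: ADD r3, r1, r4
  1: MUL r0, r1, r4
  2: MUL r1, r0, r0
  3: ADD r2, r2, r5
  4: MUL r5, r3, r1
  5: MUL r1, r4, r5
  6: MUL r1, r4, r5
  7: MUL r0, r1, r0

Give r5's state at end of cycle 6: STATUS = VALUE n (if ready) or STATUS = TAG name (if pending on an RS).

STATUS = TAG Mul1

c1: issue ADD r3<-Add1 | r0:4,r1:4,r2:4,r3:Add1,r4:6,r5:9
c2: issue MUL r0<-Mul1 | r0:Mul1,r1:4,r2:4,r3:Add1,r4:6,r5:9
c3: issue MUL r1<-Mul2 | r0:Mul1,r1:Mul2,r2:4,r3:Add1,r4:6,r5:9
c4: CDB Add1=10; issue ADD r2<-Add1 | r0:Mul1,r1:Mul2,r2:Add1,r3:10,r4:6,r5:9
c5: stall | r0:Mul1,r1:Mul2,r2:Add1,r3:10,r4:6,r5:9
c6: CDB Mul1=24; issue MUL r5<-Mul1 | r0:24,r1:Mul2,r2:Add1,r3:10,r4:6,r5:Mul1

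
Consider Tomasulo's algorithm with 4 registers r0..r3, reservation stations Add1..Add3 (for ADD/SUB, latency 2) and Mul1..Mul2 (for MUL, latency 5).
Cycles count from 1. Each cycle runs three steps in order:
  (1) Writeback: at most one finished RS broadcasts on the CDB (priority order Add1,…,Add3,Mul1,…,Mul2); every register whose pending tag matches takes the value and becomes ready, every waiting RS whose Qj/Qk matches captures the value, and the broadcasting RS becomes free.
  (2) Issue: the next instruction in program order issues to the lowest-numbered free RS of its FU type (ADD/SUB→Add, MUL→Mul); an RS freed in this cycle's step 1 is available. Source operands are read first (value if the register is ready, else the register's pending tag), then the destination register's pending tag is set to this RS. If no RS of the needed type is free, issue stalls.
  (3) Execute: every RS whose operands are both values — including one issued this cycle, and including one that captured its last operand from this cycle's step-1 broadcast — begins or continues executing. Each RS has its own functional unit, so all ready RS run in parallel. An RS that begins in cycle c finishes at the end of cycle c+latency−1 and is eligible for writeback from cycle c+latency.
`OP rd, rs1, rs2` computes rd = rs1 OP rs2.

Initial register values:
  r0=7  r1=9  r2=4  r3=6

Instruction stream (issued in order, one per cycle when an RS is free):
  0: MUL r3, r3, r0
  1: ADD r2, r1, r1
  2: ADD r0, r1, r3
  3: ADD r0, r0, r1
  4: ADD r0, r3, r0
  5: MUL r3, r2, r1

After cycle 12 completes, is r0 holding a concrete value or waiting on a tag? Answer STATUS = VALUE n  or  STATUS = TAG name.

  c1: issue MUL r3<-Mul1  regs: r0:7,r1:9,r2:4,r3:Mul1
  c2: issue ADD r2<-Add1  regs: r0:7,r1:9,r2:Add1,r3:Mul1
  c3: issue ADD r0<-Add2  regs: r0:Add2,r1:9,r2:Add1,r3:Mul1
  c4: CDB Add1=18; issue ADD r0<-Add1  regs: r0:Add1,r1:9,r2:18,r3:Mul1
  c5: issue ADD r0<-Add3  regs: r0:Add3,r1:9,r2:18,r3:Mul1
  c6: CDB Mul1=42; issue MUL r3<-Mul1  regs: r0:Add3,r1:9,r2:18,r3:Mul1
  c7: -  regs: r0:Add3,r1:9,r2:18,r3:Mul1
  c8: CDB Add2=51  regs: r0:Add3,r1:9,r2:18,r3:Mul1
  c9: -  regs: r0:Add3,r1:9,r2:18,r3:Mul1
  c10: CDB Add1=60  regs: r0:Add3,r1:9,r2:18,r3:Mul1
  c11: CDB Mul1=162  regs: r0:Add3,r1:9,r2:18,r3:162
  c12: CDB Add3=102  regs: r0:102,r1:9,r2:18,r3:162

STATUS = VALUE 102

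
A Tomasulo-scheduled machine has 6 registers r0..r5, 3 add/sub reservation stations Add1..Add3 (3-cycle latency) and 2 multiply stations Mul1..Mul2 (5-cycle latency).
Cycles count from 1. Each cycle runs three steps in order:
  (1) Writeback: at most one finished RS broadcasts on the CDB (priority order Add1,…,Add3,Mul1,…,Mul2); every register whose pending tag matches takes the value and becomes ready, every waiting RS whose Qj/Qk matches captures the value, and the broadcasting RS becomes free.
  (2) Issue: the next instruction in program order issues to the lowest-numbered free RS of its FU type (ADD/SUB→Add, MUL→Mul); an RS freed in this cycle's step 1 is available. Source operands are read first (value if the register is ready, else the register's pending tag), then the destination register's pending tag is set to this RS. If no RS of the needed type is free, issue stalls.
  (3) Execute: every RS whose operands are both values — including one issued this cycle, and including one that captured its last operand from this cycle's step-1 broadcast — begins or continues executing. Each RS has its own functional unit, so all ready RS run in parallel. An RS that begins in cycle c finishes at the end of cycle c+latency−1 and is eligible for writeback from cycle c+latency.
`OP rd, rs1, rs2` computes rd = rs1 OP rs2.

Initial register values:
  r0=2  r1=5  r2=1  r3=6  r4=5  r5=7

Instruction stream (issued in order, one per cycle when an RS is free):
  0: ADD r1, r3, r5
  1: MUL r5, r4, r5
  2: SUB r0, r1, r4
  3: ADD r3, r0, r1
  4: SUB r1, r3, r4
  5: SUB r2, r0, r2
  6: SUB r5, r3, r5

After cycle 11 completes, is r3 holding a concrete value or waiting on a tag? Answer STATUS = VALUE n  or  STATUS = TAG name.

cycle 1: issue ADD r1<-Add1 // r0:2,r1:Add1,r2:1,r3:6,r4:5,r5:7
cycle 2: issue MUL r5<-Mul1 // r0:2,r1:Add1,r2:1,r3:6,r4:5,r5:Mul1
cycle 3: issue SUB r0<-Add2 // r0:Add2,r1:Add1,r2:1,r3:6,r4:5,r5:Mul1
cycle 4: CDB Add1=13; issue ADD r3<-Add1 // r0:Add2,r1:13,r2:1,r3:Add1,r4:5,r5:Mul1
cycle 5: issue SUB r1<-Add3 // r0:Add2,r1:Add3,r2:1,r3:Add1,r4:5,r5:Mul1
cycle 6: stall // r0:Add2,r1:Add3,r2:1,r3:Add1,r4:5,r5:Mul1
cycle 7: CDB Add2=8; issue SUB r2<-Add2 // r0:8,r1:Add3,r2:Add2,r3:Add1,r4:5,r5:Mul1
cycle 8: CDB Mul1=35; stall // r0:8,r1:Add3,r2:Add2,r3:Add1,r4:5,r5:35
cycle 9: stall // r0:8,r1:Add3,r2:Add2,r3:Add1,r4:5,r5:35
cycle 10: CDB Add1=21; issue SUB r5<-Add1 // r0:8,r1:Add3,r2:Add2,r3:21,r4:5,r5:Add1
cycle 11: CDB Add2=7 // r0:8,r1:Add3,r2:7,r3:21,r4:5,r5:Add1

STATUS = VALUE 21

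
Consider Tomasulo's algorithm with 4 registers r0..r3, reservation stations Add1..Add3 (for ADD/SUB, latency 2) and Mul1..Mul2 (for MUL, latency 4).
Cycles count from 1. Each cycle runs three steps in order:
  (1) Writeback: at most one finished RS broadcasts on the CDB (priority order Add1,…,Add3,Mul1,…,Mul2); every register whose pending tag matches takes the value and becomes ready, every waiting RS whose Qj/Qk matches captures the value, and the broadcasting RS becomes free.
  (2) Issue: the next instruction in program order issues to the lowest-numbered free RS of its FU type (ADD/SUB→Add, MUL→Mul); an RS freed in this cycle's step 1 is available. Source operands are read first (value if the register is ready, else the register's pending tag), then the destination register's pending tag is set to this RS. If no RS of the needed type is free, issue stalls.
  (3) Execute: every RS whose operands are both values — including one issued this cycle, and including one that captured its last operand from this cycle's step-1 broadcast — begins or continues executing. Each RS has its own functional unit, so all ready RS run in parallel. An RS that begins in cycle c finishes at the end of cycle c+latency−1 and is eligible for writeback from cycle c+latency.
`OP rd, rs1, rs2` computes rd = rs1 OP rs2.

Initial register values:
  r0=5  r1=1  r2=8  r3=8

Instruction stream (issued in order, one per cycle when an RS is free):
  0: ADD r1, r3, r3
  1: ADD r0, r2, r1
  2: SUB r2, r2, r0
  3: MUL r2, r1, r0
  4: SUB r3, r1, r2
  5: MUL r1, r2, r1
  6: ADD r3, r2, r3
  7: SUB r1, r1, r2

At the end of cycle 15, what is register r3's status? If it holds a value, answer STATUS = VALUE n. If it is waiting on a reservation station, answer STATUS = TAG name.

  c1: issue ADD r1<-Add1  regs: r0:5,r1:Add1,r2:8,r3:8
  c2: issue ADD r0<-Add2  regs: r0:Add2,r1:Add1,r2:8,r3:8
  c3: CDB Add1=16; issue SUB r2<-Add1  regs: r0:Add2,r1:16,r2:Add1,r3:8
  c4: issue MUL r2<-Mul1  regs: r0:Add2,r1:16,r2:Mul1,r3:8
  c5: CDB Add2=24; issue SUB r3<-Add2  regs: r0:24,r1:16,r2:Mul1,r3:Add2
  c6: issue MUL r1<-Mul2  regs: r0:24,r1:Mul2,r2:Mul1,r3:Add2
  c7: CDB Add1=-16; issue ADD r3<-Add1  regs: r0:24,r1:Mul2,r2:Mul1,r3:Add1
  c8: issue SUB r1<-Add3  regs: r0:24,r1:Add3,r2:Mul1,r3:Add1
  c9: CDB Mul1=384  regs: r0:24,r1:Add3,r2:384,r3:Add1
  c10: -  regs: r0:24,r1:Add3,r2:384,r3:Add1
  c11: CDB Add2=-368  regs: r0:24,r1:Add3,r2:384,r3:Add1
  c12: -  regs: r0:24,r1:Add3,r2:384,r3:Add1
  c13: CDB Add1=16  regs: r0:24,r1:Add3,r2:384,r3:16
  c14: CDB Mul2=6144  regs: r0:24,r1:Add3,r2:384,r3:16
  c15: -  regs: r0:24,r1:Add3,r2:384,r3:16

STATUS = VALUE 16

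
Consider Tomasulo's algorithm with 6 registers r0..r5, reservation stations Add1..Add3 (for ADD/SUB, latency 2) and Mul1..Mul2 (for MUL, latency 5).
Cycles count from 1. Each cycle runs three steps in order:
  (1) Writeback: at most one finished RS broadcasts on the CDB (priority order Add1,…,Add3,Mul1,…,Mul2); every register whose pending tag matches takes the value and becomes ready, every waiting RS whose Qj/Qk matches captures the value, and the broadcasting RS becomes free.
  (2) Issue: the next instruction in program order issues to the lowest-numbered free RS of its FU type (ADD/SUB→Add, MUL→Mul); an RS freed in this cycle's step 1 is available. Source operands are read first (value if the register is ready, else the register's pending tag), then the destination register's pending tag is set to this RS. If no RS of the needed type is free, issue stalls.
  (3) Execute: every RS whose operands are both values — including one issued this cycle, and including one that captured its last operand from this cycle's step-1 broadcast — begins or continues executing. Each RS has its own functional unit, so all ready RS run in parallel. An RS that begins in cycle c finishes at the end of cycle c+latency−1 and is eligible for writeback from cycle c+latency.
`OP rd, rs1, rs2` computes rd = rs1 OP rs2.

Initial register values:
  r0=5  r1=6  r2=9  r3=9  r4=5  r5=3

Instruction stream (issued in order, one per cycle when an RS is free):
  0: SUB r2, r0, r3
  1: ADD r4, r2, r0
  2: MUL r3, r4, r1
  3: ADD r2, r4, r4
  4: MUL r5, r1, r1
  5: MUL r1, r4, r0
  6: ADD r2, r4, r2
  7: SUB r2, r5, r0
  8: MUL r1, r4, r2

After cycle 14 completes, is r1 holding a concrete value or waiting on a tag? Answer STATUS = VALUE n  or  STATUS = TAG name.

  c1: issue SUB r2<-Add1  regs: r0:5,r1:6,r2:Add1,r3:9,r4:5,r5:3
  c2: issue ADD r4<-Add2  regs: r0:5,r1:6,r2:Add1,r3:9,r4:Add2,r5:3
  c3: CDB Add1=-4; issue MUL r3<-Mul1  regs: r0:5,r1:6,r2:-4,r3:Mul1,r4:Add2,r5:3
  c4: issue ADD r2<-Add1  regs: r0:5,r1:6,r2:Add1,r3:Mul1,r4:Add2,r5:3
  c5: CDB Add2=1; issue MUL r5<-Mul2  regs: r0:5,r1:6,r2:Add1,r3:Mul1,r4:1,r5:Mul2
  c6: stall  regs: r0:5,r1:6,r2:Add1,r3:Mul1,r4:1,r5:Mul2
  c7: CDB Add1=2; stall  regs: r0:5,r1:6,r2:2,r3:Mul1,r4:1,r5:Mul2
  c8: stall  regs: r0:5,r1:6,r2:2,r3:Mul1,r4:1,r5:Mul2
  c9: stall  regs: r0:5,r1:6,r2:2,r3:Mul1,r4:1,r5:Mul2
  c10: CDB Mul1=6; issue MUL r1<-Mul1  regs: r0:5,r1:Mul1,r2:2,r3:6,r4:1,r5:Mul2
  c11: CDB Mul2=36; issue ADD r2<-Add1  regs: r0:5,r1:Mul1,r2:Add1,r3:6,r4:1,r5:36
  c12: issue SUB r2<-Add2  regs: r0:5,r1:Mul1,r2:Add2,r3:6,r4:1,r5:36
  c13: CDB Add1=3; issue MUL r1<-Mul2  regs: r0:5,r1:Mul2,r2:Add2,r3:6,r4:1,r5:36
  c14: CDB Add2=31  regs: r0:5,r1:Mul2,r2:31,r3:6,r4:1,r5:36

STATUS = TAG Mul2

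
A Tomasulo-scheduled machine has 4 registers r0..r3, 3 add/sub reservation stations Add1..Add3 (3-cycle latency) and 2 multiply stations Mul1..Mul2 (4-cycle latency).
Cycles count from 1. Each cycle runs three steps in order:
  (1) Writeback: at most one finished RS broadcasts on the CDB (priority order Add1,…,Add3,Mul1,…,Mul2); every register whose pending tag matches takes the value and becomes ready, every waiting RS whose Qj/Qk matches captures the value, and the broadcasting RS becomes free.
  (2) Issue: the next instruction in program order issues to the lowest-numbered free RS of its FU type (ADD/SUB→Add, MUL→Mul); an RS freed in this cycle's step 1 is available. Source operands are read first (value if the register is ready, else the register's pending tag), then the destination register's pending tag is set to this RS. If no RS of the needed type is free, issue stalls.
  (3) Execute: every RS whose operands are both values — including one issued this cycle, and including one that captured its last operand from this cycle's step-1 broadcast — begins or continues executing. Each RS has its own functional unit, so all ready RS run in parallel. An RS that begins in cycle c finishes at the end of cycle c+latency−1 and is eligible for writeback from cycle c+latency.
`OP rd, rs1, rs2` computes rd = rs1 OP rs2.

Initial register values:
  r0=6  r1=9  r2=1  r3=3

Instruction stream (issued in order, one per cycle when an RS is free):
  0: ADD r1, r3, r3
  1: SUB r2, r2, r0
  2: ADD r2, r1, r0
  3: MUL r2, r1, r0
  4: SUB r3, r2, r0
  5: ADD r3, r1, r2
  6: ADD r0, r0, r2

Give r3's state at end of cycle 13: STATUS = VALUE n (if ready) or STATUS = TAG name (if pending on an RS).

STATUS = VALUE 42

cycle 1: issue ADD r1<-Add1 // r0:6,r1:Add1,r2:1,r3:3
cycle 2: issue SUB r2<-Add2 // r0:6,r1:Add1,r2:Add2,r3:3
cycle 3: issue ADD r2<-Add3 // r0:6,r1:Add1,r2:Add3,r3:3
cycle 4: CDB Add1=6; issue MUL r2<-Mul1 // r0:6,r1:6,r2:Mul1,r3:3
cycle 5: CDB Add2=-5; issue SUB r3<-Add1 // r0:6,r1:6,r2:Mul1,r3:Add1
cycle 6: issue ADD r3<-Add2 // r0:6,r1:6,r2:Mul1,r3:Add2
cycle 7: CDB Add3=12; issue ADD r0<-Add3 // r0:Add3,r1:6,r2:Mul1,r3:Add2
cycle 8: CDB Mul1=36 // r0:Add3,r1:6,r2:36,r3:Add2
cycle 9: - // r0:Add3,r1:6,r2:36,r3:Add2
cycle 10: - // r0:Add3,r1:6,r2:36,r3:Add2
cycle 11: CDB Add1=30 // r0:Add3,r1:6,r2:36,r3:Add2
cycle 12: CDB Add2=42 // r0:Add3,r1:6,r2:36,r3:42
cycle 13: CDB Add3=42 // r0:42,r1:6,r2:36,r3:42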